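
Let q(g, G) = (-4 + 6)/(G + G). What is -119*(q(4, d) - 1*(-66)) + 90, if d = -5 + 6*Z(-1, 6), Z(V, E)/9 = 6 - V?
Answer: -2896091/373 ≈ -7764.3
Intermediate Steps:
Z(V, E) = 54 - 9*V (Z(V, E) = 9*(6 - V) = 54 - 9*V)
d = 373 (d = -5 + 6*(54 - 9*(-1)) = -5 + 6*(54 + 9) = -5 + 6*63 = -5 + 378 = 373)
q(g, G) = 1/G (q(g, G) = 2/((2*G)) = 2*(1/(2*G)) = 1/G)
-119*(q(4, d) - 1*(-66)) + 90 = -119*(1/373 - 1*(-66)) + 90 = -119*(1/373 + 66) + 90 = -119*24619/373 + 90 = -2929661/373 + 90 = -2896091/373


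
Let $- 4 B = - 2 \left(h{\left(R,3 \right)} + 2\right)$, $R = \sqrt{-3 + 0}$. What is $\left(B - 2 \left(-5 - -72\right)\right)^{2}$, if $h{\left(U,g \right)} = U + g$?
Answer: $\frac{\left(263 - i \sqrt{3}\right)^{2}}{4} \approx 17292.0 - 227.76 i$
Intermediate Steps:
$R = i \sqrt{3}$ ($R = \sqrt{-3} = i \sqrt{3} \approx 1.732 i$)
$B = \frac{5}{2} + \frac{i \sqrt{3}}{2}$ ($B = - \frac{\left(-2\right) \left(\left(i \sqrt{3} + 3\right) + 2\right)}{4} = - \frac{\left(-2\right) \left(\left(3 + i \sqrt{3}\right) + 2\right)}{4} = - \frac{\left(-2\right) \left(5 + i \sqrt{3}\right)}{4} = - \frac{-10 - 2 i \sqrt{3}}{4} = \frac{5}{2} + \frac{i \sqrt{3}}{2} \approx 2.5 + 0.86602 i$)
$\left(B - 2 \left(-5 - -72\right)\right)^{2} = \left(\left(\frac{5}{2} + \frac{i \sqrt{3}}{2}\right) - 2 \left(-5 - -72\right)\right)^{2} = \left(\left(\frac{5}{2} + \frac{i \sqrt{3}}{2}\right) - 2 \left(-5 + 72\right)\right)^{2} = \left(\left(\frac{5}{2} + \frac{i \sqrt{3}}{2}\right) - 134\right)^{2} = \left(- \frac{263}{2} + \frac{i \sqrt{3}}{2}\right)^{2}$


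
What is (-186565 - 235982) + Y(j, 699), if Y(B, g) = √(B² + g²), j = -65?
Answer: -422547 + 29*√586 ≈ -4.2185e+5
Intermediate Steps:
(-186565 - 235982) + Y(j, 699) = (-186565 - 235982) + √((-65)² + 699²) = -422547 + √(4225 + 488601) = -422547 + √492826 = -422547 + 29*√586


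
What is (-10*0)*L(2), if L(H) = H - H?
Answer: 0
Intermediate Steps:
L(H) = 0
(-10*0)*L(2) = -10*0*0 = 0*0 = 0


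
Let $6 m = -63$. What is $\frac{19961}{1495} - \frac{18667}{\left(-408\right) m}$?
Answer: $\frac{57605759}{6404580} \approx 8.9945$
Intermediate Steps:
$m = - \frac{21}{2}$ ($m = \frac{1}{6} \left(-63\right) = - \frac{21}{2} \approx -10.5$)
$\frac{19961}{1495} - \frac{18667}{\left(-408\right) m} = \frac{19961}{1495} - \frac{18667}{\left(-408\right) \left(- \frac{21}{2}\right)} = 19961 \cdot \frac{1}{1495} - \frac{18667}{4284} = \frac{19961}{1495} - \frac{18667}{4284} = \frac{57605759}{6404580}$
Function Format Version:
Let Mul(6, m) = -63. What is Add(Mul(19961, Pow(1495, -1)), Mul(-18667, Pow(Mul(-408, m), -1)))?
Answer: Rational(57605759, 6404580) ≈ 8.9945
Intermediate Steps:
m = Rational(-21, 2) (m = Mul(Rational(1, 6), -63) = Rational(-21, 2) ≈ -10.500)
Add(Mul(19961, Pow(1495, -1)), Mul(-18667, Pow(Mul(-408, m), -1))) = Add(Mul(19961, Pow(1495, -1)), Mul(-18667, Pow(Mul(-408, Rational(-21, 2)), -1))) = Add(Mul(19961, Rational(1, 1495)), Mul(-18667, Pow(4284, -1))) = Add(Rational(19961, 1495), Mul(-18667, Rational(1, 4284))) = Add(Rational(19961, 1495), Rational(-18667, 4284)) = Rational(57605759, 6404580)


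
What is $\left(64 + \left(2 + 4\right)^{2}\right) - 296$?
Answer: $-196$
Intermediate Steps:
$\left(64 + \left(2 + 4\right)^{2}\right) - 296 = \left(64 + 6^{2}\right) - 296 = \left(64 + 36\right) - 296 = 100 - 296 = -196$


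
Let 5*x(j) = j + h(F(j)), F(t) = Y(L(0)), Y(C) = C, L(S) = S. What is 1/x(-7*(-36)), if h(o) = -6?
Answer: 5/246 ≈ 0.020325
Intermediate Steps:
F(t) = 0
x(j) = -6/5 + j/5 (x(j) = (j - 6)/5 = (-6 + j)/5 = -6/5 + j/5)
1/x(-7*(-36)) = 1/(-6/5 + (-7*(-36))/5) = 1/(-6/5 + (⅕)*252) = 1/(-6/5 + 252/5) = 1/(246/5) = 5/246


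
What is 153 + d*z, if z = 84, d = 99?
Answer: 8469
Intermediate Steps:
153 + d*z = 153 + 99*84 = 153 + 8316 = 8469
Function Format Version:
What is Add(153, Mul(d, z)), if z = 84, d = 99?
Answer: 8469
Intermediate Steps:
Add(153, Mul(d, z)) = Add(153, Mul(99, 84)) = Add(153, 8316) = 8469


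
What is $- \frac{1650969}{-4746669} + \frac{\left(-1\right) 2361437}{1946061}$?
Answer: $- \frac{205027523596}{236854036431} \approx -0.86563$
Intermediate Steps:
$- \frac{1650969}{-4746669} + \frac{\left(-1\right) 2361437}{1946061} = \left(-1650969\right) \left(- \frac{1}{4746669}\right) - \frac{181649}{149697} = \frac{550323}{1582223} - \frac{181649}{149697} = - \frac{205027523596}{236854036431}$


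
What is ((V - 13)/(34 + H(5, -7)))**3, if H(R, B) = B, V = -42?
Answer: -166375/19683 ≈ -8.4527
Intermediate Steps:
((V - 13)/(34 + H(5, -7)))**3 = ((-42 - 13)/(34 - 7))**3 = (-55/27)**3 = -166375/19683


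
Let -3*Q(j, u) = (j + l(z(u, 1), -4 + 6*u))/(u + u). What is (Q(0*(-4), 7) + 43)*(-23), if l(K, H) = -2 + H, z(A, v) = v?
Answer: -6785/7 ≈ -969.29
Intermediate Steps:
Q(j, u) = -(-6 + j + 6*u)/(6*u) (Q(j, u) = -(j + (-2 + (-4 + 6*u)))/(3*(u + u)) = -(j + (-6 + 6*u))/(3*(2*u)) = -(-6 + j + 6*u)*1/(2*u)/3 = -(-6 + j + 6*u)/(6*u))
(Q(0*(-4), 7) + 43)*(-23) = ((1 - 1*7 - 0*(-4))/7 + 43)*(-23) = ((1 - 7 - ⅙*0)/7 + 43)*(-23) = ((1 - 7 + 0)/7 + 43)*(-23) = ((⅐)*(-6) + 43)*(-23) = (-6/7 + 43)*(-23) = (295/7)*(-23) = -6785/7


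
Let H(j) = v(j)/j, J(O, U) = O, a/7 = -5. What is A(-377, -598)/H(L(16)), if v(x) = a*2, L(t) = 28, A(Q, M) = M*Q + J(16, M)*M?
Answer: -431756/5 ≈ -86351.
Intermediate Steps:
a = -35 (a = 7*(-5) = -35)
A(Q, M) = 16*M + M*Q (A(Q, M) = M*Q + 16*M = 16*M + M*Q)
v(x) = -70 (v(x) = -35*2 = -70)
H(j) = -70/j
A(-377, -598)/H(L(16)) = (-598*(16 - 377))/((-70/28)) = (-598*(-361))/((-70*1/28)) = 215878/(-5/2) = 215878*(-⅖) = -431756/5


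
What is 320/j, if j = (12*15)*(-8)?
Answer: -2/9 ≈ -0.22222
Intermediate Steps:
j = -1440 (j = 180*(-8) = -1440)
320/j = 320/(-1440) = 320*(-1/1440) = -2/9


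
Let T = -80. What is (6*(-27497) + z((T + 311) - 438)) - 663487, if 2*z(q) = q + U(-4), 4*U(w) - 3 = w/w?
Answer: -828572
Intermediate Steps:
U(w) = 1 (U(w) = 3/4 + (w/w)/4 = 3/4 + (1/4)*1 = 3/4 + 1/4 = 1)
z(q) = 1/2 + q/2 (z(q) = (q + 1)/2 = (1 + q)/2 = 1/2 + q/2)
(6*(-27497) + z((T + 311) - 438)) - 663487 = (6*(-27497) + (1/2 + ((-80 + 311) - 438)/2)) - 663487 = (-164982 + (1/2 + (231 - 438)/2)) - 663487 = (-164982 + (1/2 + (1/2)*(-207))) - 663487 = (-164982 + (1/2 - 207/2)) - 663487 = (-164982 - 103) - 663487 = -165085 - 663487 = -828572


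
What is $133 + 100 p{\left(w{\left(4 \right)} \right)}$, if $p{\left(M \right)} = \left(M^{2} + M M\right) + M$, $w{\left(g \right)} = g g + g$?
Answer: $82133$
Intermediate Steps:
$w{\left(g \right)} = g + g^{2}$ ($w{\left(g \right)} = g^{2} + g = g + g^{2}$)
$p{\left(M \right)} = M + 2 M^{2}$ ($p{\left(M \right)} = \left(M^{2} + M^{2}\right) + M = 2 M^{2} + M = M + 2 M^{2}$)
$133 + 100 p{\left(w{\left(4 \right)} \right)} = 133 + 100 \cdot 4 \left(1 + 4\right) \left(1 + 2 \cdot 4 \left(1 + 4\right)\right) = 133 + 100 \cdot 4 \cdot 5 \left(1 + 2 \cdot 4 \cdot 5\right) = 133 + 100 \cdot 20 \left(1 + 2 \cdot 20\right) = 133 + 100 \cdot 20 \left(1 + 40\right) = 133 + 100 \cdot 20 \cdot 41 = 133 + 100 \cdot 820 = 133 + 82000 = 82133$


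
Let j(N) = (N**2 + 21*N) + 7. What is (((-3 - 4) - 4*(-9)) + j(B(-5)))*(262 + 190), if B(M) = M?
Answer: -19888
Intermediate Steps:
j(N) = 7 + N**2 + 21*N
(((-3 - 4) - 4*(-9)) + j(B(-5)))*(262 + 190) = (((-3 - 4) - 4*(-9)) + (7 + (-5)**2 + 21*(-5)))*(262 + 190) = ((-7 + 36) + (7 + 25 - 105))*452 = (29 - 73)*452 = -44*452 = -19888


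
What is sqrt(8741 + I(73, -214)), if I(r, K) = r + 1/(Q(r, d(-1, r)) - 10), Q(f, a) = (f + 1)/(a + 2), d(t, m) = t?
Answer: sqrt(564097)/8 ≈ 93.883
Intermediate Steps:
Q(f, a) = (1 + f)/(2 + a)
I(r, K) = r + 1/(-9 + r) (I(r, K) = r + 1/((1 + r)/(2 - 1) - 10) = r + 1/((1 + r)/1 - 10) = r + 1/(1*(1 + r) - 10) = r + 1/((1 + r) - 10) = r + 1/(-9 + r))
sqrt(8741 + I(73, -214)) = sqrt(8741 + (1 + 73**2 - 9*73)/(-9 + 73)) = sqrt(8741 + (1 + 5329 - 657)/64) = sqrt(8741 + (1/64)*4673) = sqrt(8741 + 4673/64) = sqrt(564097/64) = sqrt(564097)/8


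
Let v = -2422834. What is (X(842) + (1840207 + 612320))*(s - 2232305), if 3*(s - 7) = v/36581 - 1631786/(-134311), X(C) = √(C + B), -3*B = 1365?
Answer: -26899030707692854792158/4913230691 - 32903650856067462*√43/4913230691 ≈ -5.4749e+12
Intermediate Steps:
B = -455 (B = -⅓*1365 = -455)
X(C) = √(-455 + C) (X(C) = √(C - 455) = √(-455 + C))
s = -54181016399/4913230691 (s = 7 + (-2422834/36581 - 1631786/(-134311))/3 = 7 + (-2422834*1/36581 - 1631786*(-1/134311))/3 = 7 + (-2422834/36581 + 1631786/134311)/3 = 7 + (⅓)*(-265720893708/4913230691) = 7 - 88573631236/4913230691 = -54181016399/4913230691 ≈ -11.028)
(X(842) + (1840207 + 612320))*(s - 2232305) = (√(-455 + 842) + (1840207 + 612320))*(-54181016399/4913230691 - 2232305) = (√387 + 2452527)*(-10967883618689154/4913230691) = (3*√43 + 2452527)*(-10967883618689154/4913230691) = (2452527 + 3*√43)*(-10967883618689154/4913230691) = -26899030707692854792158/4913230691 - 32903650856067462*√43/4913230691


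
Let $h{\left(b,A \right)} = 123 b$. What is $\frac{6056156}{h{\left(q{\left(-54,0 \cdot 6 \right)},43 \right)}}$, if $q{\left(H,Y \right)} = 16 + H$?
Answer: $- \frac{3028078}{2337} \approx -1295.7$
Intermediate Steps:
$\frac{6056156}{h{\left(q{\left(-54,0 \cdot 6 \right)},43 \right)}} = \frac{6056156}{123 \left(16 - 54\right)} = \frac{6056156}{123 \left(-38\right)} = \frac{6056156}{-4674} = 6056156 \left(- \frac{1}{4674}\right) = - \frac{3028078}{2337}$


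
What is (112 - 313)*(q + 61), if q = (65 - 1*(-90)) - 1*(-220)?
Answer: -87636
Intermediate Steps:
q = 375 (q = (65 + 90) + 220 = 155 + 220 = 375)
(112 - 313)*(q + 61) = (112 - 313)*(375 + 61) = -201*436 = -87636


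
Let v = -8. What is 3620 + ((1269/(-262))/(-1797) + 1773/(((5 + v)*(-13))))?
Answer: 7478258137/2040194 ≈ 3665.5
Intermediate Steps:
3620 + ((1269/(-262))/(-1797) + 1773/(((5 + v)*(-13)))) = 3620 + ((1269/(-262))/(-1797) + 1773/(((5 - 8)*(-13)))) = 3620 + ((1269*(-1/262))*(-1/1797) + 1773/((-3*(-13)))) = 3620 + (-1269/262*(-1/1797) + 1773/39) = 3620 + (423/156938 + 1773*(1/39)) = 3620 + (423/156938 + 591/13) = 3620 + 92755857/2040194 = 7478258137/2040194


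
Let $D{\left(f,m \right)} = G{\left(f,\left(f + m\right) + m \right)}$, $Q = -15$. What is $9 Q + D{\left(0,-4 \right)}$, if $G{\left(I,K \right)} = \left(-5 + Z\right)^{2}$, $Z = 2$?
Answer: $-126$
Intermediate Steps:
$G{\left(I,K \right)} = 9$ ($G{\left(I,K \right)} = \left(-5 + 2\right)^{2} = \left(-3\right)^{2} = 9$)
$D{\left(f,m \right)} = 9$
$9 Q + D{\left(0,-4 \right)} = 9 \left(-15\right) + 9 = -135 + 9 = -126$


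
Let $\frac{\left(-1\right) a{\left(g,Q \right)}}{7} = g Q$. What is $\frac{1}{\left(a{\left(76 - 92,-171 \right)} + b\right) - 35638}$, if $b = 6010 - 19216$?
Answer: $- \frac{1}{67996} \approx -1.4707 \cdot 10^{-5}$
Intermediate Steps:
$a{\left(g,Q \right)} = - 7 Q g$ ($a{\left(g,Q \right)} = - 7 g Q = - 7 Q g$)
$b = -13206$ ($b = 6010 - 19216 = -13206$)
$\frac{1}{\left(a{\left(76 - 92,-171 \right)} + b\right) - 35638} = \frac{1}{\left(\left(-7\right) \left(-171\right) \left(76 - 92\right) - 13206\right) - 35638} = \frac{1}{\left(\left(-7\right) \left(-171\right) \left(-16\right) - 13206\right) - 35638} = \frac{1}{\left(-19152 - 13206\right) - 35638} = \frac{1}{-32358 - 35638} = \frac{1}{-67996} = - \frac{1}{67996}$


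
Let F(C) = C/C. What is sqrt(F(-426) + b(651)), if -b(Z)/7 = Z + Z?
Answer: I*sqrt(9113) ≈ 95.462*I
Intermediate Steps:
b(Z) = -14*Z (b(Z) = -7*(Z + Z) = -14*Z)
F(C) = 1
sqrt(F(-426) + b(651)) = sqrt(1 - 14*651) = sqrt(1 - 9114) = sqrt(-9113) = I*sqrt(9113)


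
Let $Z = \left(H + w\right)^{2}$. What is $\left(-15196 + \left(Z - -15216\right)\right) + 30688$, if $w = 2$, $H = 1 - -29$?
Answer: $31732$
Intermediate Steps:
$H = 30$ ($H = 1 + 29 = 30$)
$Z = 1024$ ($Z = \left(30 + 2\right)^{2} = 32^{2} = 1024$)
$\left(-15196 + \left(Z - -15216\right)\right) + 30688 = \left(-15196 + \left(1024 - -15216\right)\right) + 30688 = \left(-15196 + \left(1024 + 15216\right)\right) + 30688 = \left(-15196 + 16240\right) + 30688 = 1044 + 30688 = 31732$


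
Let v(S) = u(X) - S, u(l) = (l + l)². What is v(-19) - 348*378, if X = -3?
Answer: -131489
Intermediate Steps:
u(l) = 4*l² (u(l) = (2*l)² = 4*l²)
v(S) = 36 - S (v(S) = 4*(-3)² - S = 4*9 - S = 36 - S)
v(-19) - 348*378 = (36 - 1*(-19)) - 348*378 = (36 + 19) - 131544 = 55 - 131544 = -131489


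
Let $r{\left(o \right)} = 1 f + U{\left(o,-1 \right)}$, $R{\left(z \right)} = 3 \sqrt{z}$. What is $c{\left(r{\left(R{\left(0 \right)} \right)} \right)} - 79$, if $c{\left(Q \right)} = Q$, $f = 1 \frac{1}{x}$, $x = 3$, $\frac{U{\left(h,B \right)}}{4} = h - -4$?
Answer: $- \frac{188}{3} \approx -62.667$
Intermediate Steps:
$U{\left(h,B \right)} = 16 + 4 h$ ($U{\left(h,B \right)} = 4 \left(h - -4\right) = 4 \left(h + 4\right) = 4 \left(4 + h\right) = 16 + 4 h$)
$f = \frac{1}{3}$ ($f = 1 \cdot \frac{1}{3} = \frac{1}{3} \approx 0.33333$)
$r{\left(o \right)} = \frac{49}{3} + 4 o$ ($r{\left(o \right)} = 1 \cdot \frac{1}{3} + \left(16 + 4 o\right) = \frac{1}{3} + \left(16 + 4 o\right) = \frac{49}{3} + 4 o$)
$c{\left(r{\left(R{\left(0 \right)} \right)} \right)} - 79 = \left(\frac{49}{3} + 4 \cdot 3 \sqrt{0}\right) - 79 = \left(\frac{49}{3} + 4 \cdot 3 \cdot 0\right) - 79 = \left(\frac{49}{3} + 4 \cdot 0\right) - 79 = \left(\frac{49}{3} + 0\right) - 79 = \frac{49}{3} - 79 = - \frac{188}{3}$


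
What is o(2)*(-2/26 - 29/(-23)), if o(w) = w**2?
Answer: 1416/299 ≈ 4.7358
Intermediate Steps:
o(2)*(-2/26 - 29/(-23)) = 2**2*(-2/26 - 29/(-23)) = 4*(-2*1/26 - 29*(-1/23)) = 4*(-1/13 + 29/23) = 4*(354/299) = 1416/299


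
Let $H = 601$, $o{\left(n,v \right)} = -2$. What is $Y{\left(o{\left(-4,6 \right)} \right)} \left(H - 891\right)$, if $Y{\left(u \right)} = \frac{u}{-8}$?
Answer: $- \frac{145}{2} \approx -72.5$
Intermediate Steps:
$Y{\left(u \right)} = - \frac{u}{8}$ ($Y{\left(u \right)} = u \left(- \frac{1}{8}\right) = - \frac{u}{8}$)
$Y{\left(o{\left(-4,6 \right)} \right)} \left(H - 891\right) = \left(- \frac{1}{8}\right) \left(-2\right) \left(601 - 891\right) = \frac{1}{4} \left(-290\right) = - \frac{145}{2}$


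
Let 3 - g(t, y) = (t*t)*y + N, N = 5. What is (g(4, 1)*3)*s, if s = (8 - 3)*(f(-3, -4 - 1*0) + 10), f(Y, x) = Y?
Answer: -1890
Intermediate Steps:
g(t, y) = -2 - y*t² (g(t, y) = 3 - ((t*t)*y + 5) = 3 - (t²*y + 5) = 3 - (y*t² + 5) = 3 - (5 + y*t²) = 3 + (-5 - y*t²) = -2 - y*t²)
s = 35 (s = (8 - 3)*(-3 + 10) = 5*7 = 35)
(g(4, 1)*3)*s = ((-2 - 1*1*4²)*3)*35 = ((-2 - 1*1*16)*3)*35 = ((-2 - 16)*3)*35 = -18*3*35 = -54*35 = -1890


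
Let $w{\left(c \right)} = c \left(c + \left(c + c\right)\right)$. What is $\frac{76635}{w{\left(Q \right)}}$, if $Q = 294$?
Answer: $\frac{8515}{28812} \approx 0.29554$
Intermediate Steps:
$w{\left(c \right)} = 3 c^{2}$ ($w{\left(c \right)} = c \left(c + 2 c\right) = c 3 c = 3 c^{2}$)
$\frac{76635}{w{\left(Q \right)}} = \frac{76635}{3 \cdot 294^{2}} = \frac{76635}{3 \cdot 86436} = \frac{76635}{259308} = 76635 \cdot \frac{1}{259308} = \frac{8515}{28812}$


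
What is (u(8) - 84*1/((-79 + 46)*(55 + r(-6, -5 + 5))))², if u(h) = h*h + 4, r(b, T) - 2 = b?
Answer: 1457406976/314721 ≈ 4630.8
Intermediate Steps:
r(b, T) = 2 + b
u(h) = 4 + h² (u(h) = h² + 4 = 4 + h²)
(u(8) - 84*1/((-79 + 46)*(55 + r(-6, -5 + 5))))² = ((4 + 8²) - 84*1/((-79 + 46)*(55 + (2 - 6))))² = ((4 + 64) - 84*(-1/(33*(55 - 4))))² = (68 - 84/((-33*51)))² = (68 - 84/(-1683))² = (68 - 84*(-1/1683))² = (68 + 28/561)² = (38176/561)² = 1457406976/314721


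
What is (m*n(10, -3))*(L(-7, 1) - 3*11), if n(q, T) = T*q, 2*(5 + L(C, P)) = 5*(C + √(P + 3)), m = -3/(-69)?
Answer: 1515/23 ≈ 65.870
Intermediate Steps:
m = 1/23 (m = -3*(-1/69) = 1/23 ≈ 0.043478)
L(C, P) = -5 + 5*C/2 + 5*√(3 + P)/2 (L(C, P) = -5 + (5*(C + √(P + 3)))/2 = -5 + (5*(C + √(3 + P)))/2 = -5 + (5*C + 5*√(3 + P))/2 = -5 + (5*C/2 + 5*√(3 + P)/2) = -5 + 5*C/2 + 5*√(3 + P)/2)
(m*n(10, -3))*(L(-7, 1) - 3*11) = ((-3*10)/23)*((-5 + (5/2)*(-7) + 5*√(3 + 1)/2) - 3*11) = ((1/23)*(-30))*((-5 - 35/2 + 5*√4/2) - 33) = -30*((-5 - 35/2 + (5/2)*2) - 33)/23 = -30*((-5 - 35/2 + 5) - 33)/23 = -30*(-35/2 - 33)/23 = -30/23*(-101/2) = 1515/23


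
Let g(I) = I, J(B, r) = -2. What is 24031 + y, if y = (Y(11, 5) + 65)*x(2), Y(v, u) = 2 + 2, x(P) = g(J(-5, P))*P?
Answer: 23755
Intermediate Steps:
x(P) = -2*P
Y(v, u) = 4
y = -276 (y = (4 + 65)*(-2*2) = 69*(-4) = -276)
24031 + y = 24031 - 276 = 23755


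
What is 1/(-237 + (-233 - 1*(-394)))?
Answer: -1/76 ≈ -0.013158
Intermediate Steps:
1/(-237 + (-233 - 1*(-394))) = 1/(-237 + (-233 + 394)) = 1/(-237 + 161) = 1/(-76) = -1/76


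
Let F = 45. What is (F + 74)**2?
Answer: 14161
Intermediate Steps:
(F + 74)**2 = (45 + 74)**2 = 119**2 = 14161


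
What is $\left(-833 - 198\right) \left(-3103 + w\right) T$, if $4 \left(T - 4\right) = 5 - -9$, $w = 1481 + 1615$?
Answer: $\frac{108255}{2} \approx 54128.0$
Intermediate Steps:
$w = 3096$
$T = \frac{15}{2}$ ($T = 4 + \frac{5 - -9}{4} = 4 + \frac{5 + 9}{4} = 4 + \frac{1}{4} \cdot 14 = 4 + \frac{7}{2} = \frac{15}{2} \approx 7.5$)
$\left(-833 - 198\right) \left(-3103 + w\right) T = \left(-833 - 198\right) \left(-3103 + 3096\right) \frac{15}{2} = \left(-833 + \left(-1031 + 833\right)\right) \left(-7\right) \frac{15}{2} = \left(-833 - 198\right) \left(-7\right) \frac{15}{2} = \left(-1031\right) \left(-7\right) \frac{15}{2} = 7217 \cdot \frac{15}{2} = \frac{108255}{2}$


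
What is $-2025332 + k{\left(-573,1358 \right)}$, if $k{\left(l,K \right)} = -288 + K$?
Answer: $-2024262$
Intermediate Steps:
$-2025332 + k{\left(-573,1358 \right)} = -2025332 + \left(-288 + 1358\right) = -2025332 + 1070 = -2024262$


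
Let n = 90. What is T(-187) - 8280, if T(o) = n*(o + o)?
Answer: -41940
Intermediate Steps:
T(o) = 180*o (T(o) = 90*(o + o) = 90*(2*o) = 180*o)
T(-187) - 8280 = 180*(-187) - 8280 = -33660 - 8280 = -41940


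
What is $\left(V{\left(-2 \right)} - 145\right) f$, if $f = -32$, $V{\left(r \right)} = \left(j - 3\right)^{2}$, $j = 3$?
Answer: $4640$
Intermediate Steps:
$V{\left(r \right)} = 0$ ($V{\left(r \right)} = \left(3 - 3\right)^{2} = 0^{2} = 0$)
$\left(V{\left(-2 \right)} - 145\right) f = \left(0 - 145\right) \left(-32\right) = \left(-145\right) \left(-32\right) = 4640$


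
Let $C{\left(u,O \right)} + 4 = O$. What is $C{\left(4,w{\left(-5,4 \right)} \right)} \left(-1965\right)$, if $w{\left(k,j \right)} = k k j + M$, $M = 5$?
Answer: $-198465$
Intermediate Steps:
$w{\left(k,j \right)} = 5 + j k^{2}$ ($w{\left(k,j \right)} = k k j + 5 = k^{2} j + 5 = j k^{2} + 5 = 5 + j k^{2}$)
$C{\left(u,O \right)} = -4 + O$
$C{\left(4,w{\left(-5,4 \right)} \right)} \left(-1965\right) = \left(-4 + \left(5 + 4 \left(-5\right)^{2}\right)\right) \left(-1965\right) = \left(-4 + \left(5 + 4 \cdot 25\right)\right) \left(-1965\right) = \left(-4 + \left(5 + 100\right)\right) \left(-1965\right) = \left(-4 + 105\right) \left(-1965\right) = 101 \left(-1965\right) = -198465$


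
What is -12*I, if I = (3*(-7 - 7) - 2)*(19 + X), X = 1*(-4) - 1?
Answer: 7392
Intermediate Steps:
X = -5 (X = -4 - 1 = -5)
I = -616 (I = (3*(-7 - 7) - 2)*(19 - 5) = (3*(-14) - 2)*14 = (-42 - 2)*14 = -44*14 = -616)
-12*I = -12*(-616) = 7392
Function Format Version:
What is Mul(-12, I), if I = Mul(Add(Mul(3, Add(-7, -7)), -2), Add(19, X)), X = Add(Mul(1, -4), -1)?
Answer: 7392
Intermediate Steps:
X = -5 (X = Add(-4, -1) = -5)
I = -616 (I = Mul(Add(Mul(3, Add(-7, -7)), -2), Add(19, -5)) = Mul(Add(Mul(3, -14), -2), 14) = Mul(Add(-42, -2), 14) = Mul(-44, 14) = -616)
Mul(-12, I) = Mul(-12, -616) = 7392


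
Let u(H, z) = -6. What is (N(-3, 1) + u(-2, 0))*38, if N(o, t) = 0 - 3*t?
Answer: -342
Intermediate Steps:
N(o, t) = -3*t
(N(-3, 1) + u(-2, 0))*38 = (-3*1 - 6)*38 = (-3 - 6)*38 = -9*38 = -342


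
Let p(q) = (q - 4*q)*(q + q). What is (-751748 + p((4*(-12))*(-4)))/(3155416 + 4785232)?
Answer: -243233/1985162 ≈ -0.12253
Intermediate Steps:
p(q) = -6*q² (p(q) = (-3*q)*(2*q) = -6*q²)
(-751748 + p((4*(-12))*(-4)))/(3155416 + 4785232) = (-751748 - 6*((4*(-12))*(-4))²)/(3155416 + 4785232) = (-751748 - 6*(-48*(-4))²)/7940648 = (-751748 - 6*192²)*(1/7940648) = (-751748 - 6*36864)*(1/7940648) = (-751748 - 221184)*(1/7940648) = -972932*1/7940648 = -243233/1985162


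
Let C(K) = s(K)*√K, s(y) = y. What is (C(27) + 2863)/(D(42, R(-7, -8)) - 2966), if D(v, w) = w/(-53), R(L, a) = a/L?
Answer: -1062173/1100394 - 3339*√3/122266 ≈ -1.0126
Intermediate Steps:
D(v, w) = -w/53 (D(v, w) = w*(-1/53) = -w/53)
C(K) = K^(3/2) (C(K) = K*√K = K^(3/2))
(C(27) + 2863)/(D(42, R(-7, -8)) - 2966) = (27^(3/2) + 2863)/(-(-8)/(53*(-7)) - 2966) = (81*√3 + 2863)/(-(-8)*(-1)/(53*7) - 2966) = (2863 + 81*√3)/(-1/53*8/7 - 2966) = (2863 + 81*√3)/(-8/371 - 2966) = (2863 + 81*√3)/(-1100394/371) = (2863 + 81*√3)*(-371/1100394) = -1062173/1100394 - 3339*√3/122266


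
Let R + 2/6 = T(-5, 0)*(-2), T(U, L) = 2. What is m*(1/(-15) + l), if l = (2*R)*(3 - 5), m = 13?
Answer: 3367/15 ≈ 224.47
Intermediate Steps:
R = -13/3 (R = -1/3 + 2*(-2) = -1/3 - 4 = -13/3 ≈ -4.3333)
l = 52/3 (l = (2*(-13/3))*(3 - 5) = -26/3*(-2) = 52/3 ≈ 17.333)
m*(1/(-15) + l) = 13*(1/(-15) + 52/3) = 13*(-1/15 + 52/3) = 13*(259/15) = 3367/15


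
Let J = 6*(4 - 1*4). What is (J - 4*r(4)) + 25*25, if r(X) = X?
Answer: 609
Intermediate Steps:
J = 0 (J = 6*(4 - 4) = 6*0 = 0)
(J - 4*r(4)) + 25*25 = (0 - 4*4) + 25*25 = (0 - 16) + 625 = -16 + 625 = 609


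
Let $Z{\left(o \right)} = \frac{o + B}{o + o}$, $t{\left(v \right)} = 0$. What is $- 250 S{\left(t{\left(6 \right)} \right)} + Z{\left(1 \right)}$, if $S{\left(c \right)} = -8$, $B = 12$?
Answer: $\frac{4013}{2} \approx 2006.5$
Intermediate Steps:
$Z{\left(o \right)} = \frac{12 + o}{2 o}$ ($Z{\left(o \right)} = \frac{o + 12}{o + o} = \frac{12 + o}{2 o}$)
$- 250 S{\left(t{\left(6 \right)} \right)} + Z{\left(1 \right)} = \left(-250\right) \left(-8\right) + \frac{12 + 1}{2 \cdot 1} = 2000 + \frac{1}{2} \cdot 1 \cdot 13 = 2000 + \frac{13}{2} = \frac{4013}{2}$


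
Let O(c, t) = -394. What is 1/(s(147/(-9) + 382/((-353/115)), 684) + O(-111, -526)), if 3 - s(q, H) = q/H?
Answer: -724356/283074109 ≈ -0.0025589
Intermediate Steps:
s(q, H) = 3 - q/H
1/(s(147/(-9) + 382/((-353/115)), 684) + O(-111, -526)) = 1/((3 - 1*(147/(-9) + 382/((-353/115)))/684) - 394) = 1/((3 - 1*(147*(-⅑) + 382/((-353*1/115)))*1/684) - 394) = 1/((3 - 1*(-49/3 + 382/(-353/115))*1/684) - 394) = 1/((3 - 1*(-49/3 + 382*(-115/353))*1/684) - 394) = 1/((3 - 1*(-49/3 - 43930/353)*1/684) - 394) = 1/((3 - 1*(-149087/1059)*1/684) - 394) = 1/((3 + 149087/724356) - 394) = 1/(2322155/724356 - 394) = 1/(-283074109/724356) = -724356/283074109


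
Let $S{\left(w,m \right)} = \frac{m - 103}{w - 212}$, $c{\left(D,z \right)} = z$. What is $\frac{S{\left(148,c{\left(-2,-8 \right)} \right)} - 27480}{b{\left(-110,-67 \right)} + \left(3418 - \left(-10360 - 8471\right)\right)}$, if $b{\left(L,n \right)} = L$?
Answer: $- \frac{1758609}{1416896} \approx -1.2412$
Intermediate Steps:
$S{\left(w,m \right)} = \frac{-103 + m}{-212 + w}$
$\frac{S{\left(148,c{\left(-2,-8 \right)} \right)} - 27480}{b{\left(-110,-67 \right)} + \left(3418 - \left(-10360 - 8471\right)\right)} = \frac{\frac{-103 - 8}{-212 + 148} - 27480}{-110 + \left(3418 - \left(-10360 - 8471\right)\right)} = \frac{\frac{1}{-64} \left(-111\right) - 27480}{-110 + \left(3418 - -18831\right)} = \frac{\left(- \frac{1}{64}\right) \left(-111\right) - 27480}{-110 + \left(3418 + 18831\right)} = \frac{\frac{111}{64} - 27480}{-110 + 22249} = - \frac{1758609}{64 \cdot 22139} = \left(- \frac{1758609}{64}\right) \frac{1}{22139} = - \frac{1758609}{1416896}$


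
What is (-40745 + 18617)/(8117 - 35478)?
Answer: 22128/27361 ≈ 0.80874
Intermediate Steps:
(-40745 + 18617)/(8117 - 35478) = -22128/(-27361) = -22128*(-1/27361) = 22128/27361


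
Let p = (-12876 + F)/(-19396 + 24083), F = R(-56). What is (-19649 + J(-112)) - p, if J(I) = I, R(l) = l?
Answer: -92606875/4687 ≈ -19758.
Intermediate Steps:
F = -56
p = -12932/4687 (p = (-12876 - 56)/(-19396 + 24083) = -12932/4687 ≈ -2.7591)
(-19649 + J(-112)) - p = (-19649 - 112) - 1*(-12932/4687) = -19761 + 12932/4687 = -92606875/4687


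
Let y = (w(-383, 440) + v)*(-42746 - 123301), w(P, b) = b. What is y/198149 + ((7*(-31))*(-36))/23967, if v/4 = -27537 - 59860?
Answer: 22055362612880/75381541 ≈ 2.9258e+5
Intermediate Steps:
v = -349588 (v = 4*(-27537 - 59860) = 4*(-87397) = -349588)
y = 57974977956 (y = (440 - 349588)*(-42746 - 123301) = -349148*(-166047) = 57974977956)
y/198149 + ((7*(-31))*(-36))/23967 = 57974977956/198149 + ((7*(-31))*(-36))/23967 = 57974977956*(1/198149) - 217*(-36)*(1/23967) = 8282139708/28307 + 7812*(1/23967) = 8282139708/28307 + 868/2663 = 22055362612880/75381541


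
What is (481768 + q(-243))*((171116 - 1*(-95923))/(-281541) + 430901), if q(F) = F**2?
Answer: 21869924051578478/93847 ≈ 2.3304e+11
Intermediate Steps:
(481768 + q(-243))*((171116 - 1*(-95923))/(-281541) + 430901) = (481768 + (-243)**2)*((171116 - 1*(-95923))/(-281541) + 430901) = (481768 + 59049)*((171116 + 95923)*(-1/281541) + 430901) = 540817*(267039*(-1/281541) + 430901) = 540817*(-89013/93847 + 430901) = 540817*(40438677134/93847) = 21869924051578478/93847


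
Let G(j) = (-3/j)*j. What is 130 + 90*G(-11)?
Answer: -140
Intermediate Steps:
G(j) = -3
130 + 90*G(-11) = 130 + 90*(-3) = 130 - 270 = -140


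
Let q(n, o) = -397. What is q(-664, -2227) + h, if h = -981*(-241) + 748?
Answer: 236772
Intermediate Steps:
h = 237169 (h = 236421 + 748 = 237169)
q(-664, -2227) + h = -397 + 237169 = 236772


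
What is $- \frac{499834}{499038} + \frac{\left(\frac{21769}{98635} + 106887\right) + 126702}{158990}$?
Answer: $\frac{914871431359423}{1956475815384675} \approx 0.46761$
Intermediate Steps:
$- \frac{499834}{499038} + \frac{\left(\frac{21769}{98635} + 106887\right) + 126702}{158990} = \left(-499834\right) \frac{1}{499038} + \left(\left(21769 \cdot \frac{1}{98635} + 106887\right) + 126702\right) \frac{1}{158990} = - \frac{249917}{249519} + \left(\left(\frac{21769}{98635} + 106887\right) + 126702\right) \frac{1}{158990} = - \frac{249917}{249519} + \left(\frac{10542821014}{98635} + 126702\right) \frac{1}{158990} = - \frac{249917}{249519} + \frac{23040072784}{98635} \cdot \frac{1}{158990} = - \frac{249917}{249519} + \frac{11520036392}{7840989325} = \frac{914871431359423}{1956475815384675}$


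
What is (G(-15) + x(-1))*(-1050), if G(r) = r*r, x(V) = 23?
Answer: -260400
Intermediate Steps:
G(r) = r**2
(G(-15) + x(-1))*(-1050) = ((-15)**2 + 23)*(-1050) = (225 + 23)*(-1050) = 248*(-1050) = -260400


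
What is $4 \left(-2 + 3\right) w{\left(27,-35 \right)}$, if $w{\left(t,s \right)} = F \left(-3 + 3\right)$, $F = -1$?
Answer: $0$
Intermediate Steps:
$w{\left(t,s \right)} = 0$ ($w{\left(t,s \right)} = - (-3 + 3) = \left(-1\right) 0 = 0$)
$4 \left(-2 + 3\right) w{\left(27,-35 \right)} = 4 \left(-2 + 3\right) 0 = 4 \cdot 1 \cdot 0 = 4 \cdot 0 = 0$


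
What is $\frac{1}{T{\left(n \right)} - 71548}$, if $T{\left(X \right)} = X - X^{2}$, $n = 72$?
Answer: $- \frac{1}{76660} \approx -1.3045 \cdot 10^{-5}$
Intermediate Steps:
$\frac{1}{T{\left(n \right)} - 71548} = \frac{1}{72 \left(1 - 72\right) - 71548} = \frac{1}{72 \left(-71\right) - 71548} = \frac{1}{-5112 - 71548} = \frac{1}{-76660} = - \frac{1}{76660}$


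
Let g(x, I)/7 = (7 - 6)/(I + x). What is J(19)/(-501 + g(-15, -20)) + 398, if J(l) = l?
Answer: 997293/2506 ≈ 397.96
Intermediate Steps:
g(x, I) = 7/(I + x) (g(x, I) = 7*((7 - 6)/(I + x)) = 7*(1/(I + x)) = 7/(I + x))
J(19)/(-501 + g(-15, -20)) + 398 = 19/(-501 + 7/(-20 - 15)) + 398 = 19/(-501 + 7/(-35)) + 398 = 19/(-501 + 7*(-1/35)) + 398 = 19/(-501 - 1/5) + 398 = 19/(-2506/5) + 398 = 19*(-5/2506) + 398 = -95/2506 + 398 = 997293/2506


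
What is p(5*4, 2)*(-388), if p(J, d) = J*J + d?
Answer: -155976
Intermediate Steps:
p(J, d) = d + J² (p(J, d) = J² + d = d + J²)
p(5*4, 2)*(-388) = (2 + (5*4)²)*(-388) = (2 + 20²)*(-388) = (2 + 400)*(-388) = 402*(-388) = -155976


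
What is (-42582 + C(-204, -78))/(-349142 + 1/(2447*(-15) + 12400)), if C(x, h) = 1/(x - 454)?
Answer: 681000749885/5583719772638 ≈ 0.12196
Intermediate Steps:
C(x, h) = 1/(-454 + x)
(-42582 + C(-204, -78))/(-349142 + 1/(2447*(-15) + 12400)) = (-42582 + 1/(-454 - 204))/(-349142 + 1/(2447*(-15) + 12400)) = (-42582 + 1/(-658))/(-349142 + 1/(-36705 + 12400)) = (-42582 - 1/658)/(-349142 + 1/(-24305)) = -28018957/(658*(-349142 - 1/24305)) = -28018957/(658*(-8485896311/24305)) = -28018957/658*(-24305/8485896311) = 681000749885/5583719772638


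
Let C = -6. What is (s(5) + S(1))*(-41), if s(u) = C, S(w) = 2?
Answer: 164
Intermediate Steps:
s(u) = -6
(s(5) + S(1))*(-41) = (-6 + 2)*(-41) = -4*(-41) = 164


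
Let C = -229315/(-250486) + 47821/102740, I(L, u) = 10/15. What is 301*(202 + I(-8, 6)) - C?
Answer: 2354795877315401/38602397460 ≈ 61001.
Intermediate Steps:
I(L, u) = ⅔ (I(L, u) = 10*(1/15) = ⅔)
C = 17769157053/12867465820 (C = -229315*(-1/250486) + 47821*(1/102740) = 229315/250486 + 47821/102740 = 17769157053/12867465820 ≈ 1.3809)
301*(202 + I(-8, 6)) - C = 301*(202 + ⅔) - 1*17769157053/12867465820 = 301*(608/3) - 17769157053/12867465820 = 183008/3 - 17769157053/12867465820 = 2354795877315401/38602397460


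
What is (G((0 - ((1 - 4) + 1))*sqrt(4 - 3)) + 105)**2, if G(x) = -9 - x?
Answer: 8836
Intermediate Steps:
(G((0 - ((1 - 4) + 1))*sqrt(4 - 3)) + 105)**2 = ((-9 - (0 - ((1 - 4) + 1))*sqrt(4 - 3)) + 105)**2 = ((-9 - (0 - (-3 + 1))*sqrt(1)) + 105)**2 = ((-9 - (0 - 1*(-2))) + 105)**2 = ((-9 - (0 + 2)) + 105)**2 = ((-9 - 2) + 105)**2 = (-11 + 105)**2 = 94**2 = 8836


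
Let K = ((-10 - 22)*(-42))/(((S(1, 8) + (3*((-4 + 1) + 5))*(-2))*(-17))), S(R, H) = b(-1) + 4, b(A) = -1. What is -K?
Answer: -448/51 ≈ -8.7843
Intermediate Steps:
S(R, H) = 3 (S(R, H) = -1 + 4 = 3)
K = 448/51 (K = ((-10 - 22)*(-42))/(((3 + (3*((-4 + 1) + 5))*(-2))*(-17))) = (-32*(-42))/(((3 + (3*(-3 + 5))*(-2))*(-17))) = 1344/(((3 + (3*2)*(-2))*(-17))) = 1344/(((3 + 6*(-2))*(-17))) = 1344/(((3 - 12)*(-17))) = 1344/((-9*(-17))) = 1344/153 = 1344*(1/153) = 448/51 ≈ 8.7843)
-K = -1*448/51 = -448/51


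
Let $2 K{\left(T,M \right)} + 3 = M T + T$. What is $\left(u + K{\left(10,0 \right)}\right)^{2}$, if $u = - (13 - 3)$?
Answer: $\frac{169}{4} \approx 42.25$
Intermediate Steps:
$K{\left(T,M \right)} = - \frac{3}{2} + \frac{T}{2} + \frac{M T}{2}$ ($K{\left(T,M \right)} = - \frac{3}{2} + \frac{M T + T}{2} = - \frac{3}{2} + \frac{T + M T}{2} = - \frac{3}{2} + \left(\frac{T}{2} + \frac{M T}{2}\right) = - \frac{3}{2} + \frac{T}{2} + \frac{M T}{2}$)
$u = -10$ ($u = - (13 - 3) = \left(-1\right) 10 = -10$)
$\left(u + K{\left(10,0 \right)}\right)^{2} = \left(-10 + \left(- \frac{3}{2} + \frac{1}{2} \cdot 10 + \frac{1}{2} \cdot 0 \cdot 10\right)\right)^{2} = \left(-10 + \left(- \frac{3}{2} + 5 + 0\right)\right)^{2} = \left(-10 + \frac{7}{2}\right)^{2} = \left(- \frac{13}{2}\right)^{2} = \frac{169}{4}$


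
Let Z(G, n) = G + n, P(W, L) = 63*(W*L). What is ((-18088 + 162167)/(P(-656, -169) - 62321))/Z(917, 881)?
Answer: 144079/12445955578 ≈ 1.1576e-5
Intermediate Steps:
P(W, L) = 63*L*W (P(W, L) = 63*(L*W) = 63*L*W)
((-18088 + 162167)/(P(-656, -169) - 62321))/Z(917, 881) = ((-18088 + 162167)/(63*(-169)*(-656) - 62321))/(917 + 881) = (144079/(6984432 - 62321))/1798 = (144079/6922111)*(1/1798) = 144079/12445955578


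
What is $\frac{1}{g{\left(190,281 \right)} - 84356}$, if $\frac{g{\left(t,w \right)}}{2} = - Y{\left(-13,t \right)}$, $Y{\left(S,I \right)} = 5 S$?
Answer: $- \frac{1}{84226} \approx -1.1873 \cdot 10^{-5}$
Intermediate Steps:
$g{\left(t,w \right)} = 130$ ($g{\left(t,w \right)} = 2 \left(- 5 \left(-13\right)\right) = 2 \left(\left(-1\right) \left(-65\right)\right) = 2 \cdot 65 = 130$)
$\frac{1}{g{\left(190,281 \right)} - 84356} = \frac{1}{130 - 84356} = \frac{1}{-84226} = - \frac{1}{84226}$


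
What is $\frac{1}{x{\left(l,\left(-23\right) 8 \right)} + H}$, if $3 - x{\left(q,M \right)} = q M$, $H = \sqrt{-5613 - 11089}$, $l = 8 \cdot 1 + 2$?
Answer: $\frac{1843}{3413351} - \frac{i \sqrt{16702}}{3413351} \approx 0.00053994 - 3.7862 \cdot 10^{-5} i$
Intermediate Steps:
$l = 10$ ($l = 8 + 2 = 10$)
$H = i \sqrt{16702}$ ($H = \sqrt{-16702} = i \sqrt{16702} \approx 129.24 i$)
$x{\left(q,M \right)} = 3 - M q$ ($x{\left(q,M \right)} = 3 - q M = 3 - M q$)
$\frac{1}{x{\left(l,\left(-23\right) 8 \right)} + H} = \frac{1}{\left(3 - \left(-23\right) 8 \cdot 10\right) + i \sqrt{16702}} = \frac{1}{\left(3 - \left(-184\right) 10\right) + i \sqrt{16702}} = \frac{1}{\left(3 + 1840\right) + i \sqrt{16702}} = \frac{1}{1843 + i \sqrt{16702}}$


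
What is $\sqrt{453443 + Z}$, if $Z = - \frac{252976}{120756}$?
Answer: $\frac{7 \sqrt{8433776158863}}{30189} \approx 673.38$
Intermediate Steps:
$Z = - \frac{63244}{30189}$ ($Z = \left(-252976\right) \frac{1}{120756} = - \frac{63244}{30189} \approx -2.0949$)
$\sqrt{453443 + Z} = \sqrt{453443 - \frac{63244}{30189}} = \sqrt{\frac{13688927483}{30189}} = \frac{7 \sqrt{8433776158863}}{30189}$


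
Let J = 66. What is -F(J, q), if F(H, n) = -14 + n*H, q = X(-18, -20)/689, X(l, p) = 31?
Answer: 7600/689 ≈ 11.030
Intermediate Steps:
q = 31/689 ≈ 0.044993
F(H, n) = -14 + H*n
-F(J, q) = -(-14 + 66*(31/689)) = -(-14 + 2046/689) = -1*(-7600/689) = 7600/689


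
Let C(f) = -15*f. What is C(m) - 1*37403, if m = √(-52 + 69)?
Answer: -37403 - 15*√17 ≈ -37465.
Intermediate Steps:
m = √17 ≈ 4.1231
C(m) - 1*37403 = -15*√17 - 1*37403 = -15*√17 - 37403 = -37403 - 15*√17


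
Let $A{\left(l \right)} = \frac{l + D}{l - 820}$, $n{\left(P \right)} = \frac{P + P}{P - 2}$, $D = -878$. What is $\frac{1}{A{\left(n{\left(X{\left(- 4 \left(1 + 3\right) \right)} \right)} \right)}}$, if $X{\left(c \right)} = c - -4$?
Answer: $\frac{2864}{3067} \approx 0.93381$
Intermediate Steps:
$X{\left(c \right)} = 4 + c$ ($X{\left(c \right)} = c + 4 = 4 + c$)
$n{\left(P \right)} = \frac{2 P}{-2 + P}$
$A{\left(l \right)} = \frac{-878 + l}{-820 + l}$ ($A{\left(l \right)} = \frac{l - 878}{l - 820} = \frac{-878 + l}{-820 + l}$)
$\frac{1}{A{\left(n{\left(X{\left(- 4 \left(1 + 3\right) \right)} \right)} \right)}} = \frac{1}{\frac{1}{-820 + \frac{2 \left(4 - 4 \left(1 + 3\right)\right)}{-2 + \left(4 - 4 \left(1 + 3\right)\right)}} \left(-878 + \frac{2 \left(4 - 4 \left(1 + 3\right)\right)}{-2 + \left(4 - 4 \left(1 + 3\right)\right)}\right)} = \frac{1}{\frac{1}{-820 + \frac{2 \left(4 - 16\right)}{-2 + \left(4 - 16\right)}} \left(-878 + \frac{2 \left(4 - 16\right)}{-2 + \left(4 - 16\right)}\right)} = \frac{1}{\frac{1}{-820 + 2 \left(-12\right) \frac{1}{-2 - 12}} \left(-878 + 2 \left(-12\right) \frac{1}{-2 - 12}\right)} = \frac{1}{\frac{1}{-820 + 2 \left(-12\right) \frac{1}{-14}} \left(-878 + 2 \left(-12\right) \frac{1}{-14}\right)} = \frac{1}{\frac{1}{-820 + 2 \left(-12\right) \left(- \frac{1}{14}\right)} \left(-878 + 2 \left(-12\right) \left(- \frac{1}{14}\right)\right)} = \frac{1}{\frac{1}{-820 + \frac{12}{7}} \left(-878 + \frac{12}{7}\right)} = \frac{1}{\frac{1}{- \frac{5728}{7}} \left(- \frac{6134}{7}\right)} = \frac{1}{\left(- \frac{7}{5728}\right) \left(- \frac{6134}{7}\right)} = \frac{1}{\frac{3067}{2864}} = \frac{2864}{3067}$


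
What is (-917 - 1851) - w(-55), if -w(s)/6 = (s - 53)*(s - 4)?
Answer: 35464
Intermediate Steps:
w(s) = -6*(-53 + s)*(-4 + s) (w(s) = -6*(s - 53)*(s - 4) = -6*(-53 + s)*(-4 + s))
(-917 - 1851) - w(-55) = (-917 - 1851) - (-1272 - 6*(-55)² + 342*(-55)) = -2768 - (-1272 - 6*3025 - 18810) = -2768 - (-1272 - 18150 - 18810) = -2768 - 1*(-38232) = -2768 + 38232 = 35464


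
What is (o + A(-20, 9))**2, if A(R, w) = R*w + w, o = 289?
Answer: 13924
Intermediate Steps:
A(R, w) = w + R*w
(o + A(-20, 9))**2 = (289 + 9*(1 - 20))**2 = (289 + 9*(-19))**2 = (289 - 171)**2 = 118**2 = 13924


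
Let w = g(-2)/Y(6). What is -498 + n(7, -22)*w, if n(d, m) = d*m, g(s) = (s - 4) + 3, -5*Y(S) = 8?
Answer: -3147/4 ≈ -786.75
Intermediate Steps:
Y(S) = -8/5 (Y(S) = -⅕*8 = -8/5)
g(s) = -1 + s (g(s) = (-4 + s) + 3 = -1 + s)
w = 15/8 (w = (-1 - 2)/(-8/5) = -3*(-5/8) = 15/8 ≈ 1.8750)
-498 + n(7, -22)*w = -498 + (7*(-22))*(15/8) = -498 - 154*15/8 = -498 - 1155/4 = -3147/4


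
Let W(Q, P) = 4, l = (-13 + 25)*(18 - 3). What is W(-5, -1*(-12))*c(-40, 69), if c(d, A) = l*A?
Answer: 49680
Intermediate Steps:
l = 180 (l = 12*15 = 180)
c(d, A) = 180*A
W(-5, -1*(-12))*c(-40, 69) = 4*(180*69) = 4*12420 = 49680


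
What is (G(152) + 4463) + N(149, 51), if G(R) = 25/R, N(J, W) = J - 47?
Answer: 693905/152 ≈ 4565.2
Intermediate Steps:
N(J, W) = -47 + J
(G(152) + 4463) + N(149, 51) = (25/152 + 4463) + (-47 + 149) = (25*(1/152) + 4463) + 102 = (25/152 + 4463) + 102 = 678401/152 + 102 = 693905/152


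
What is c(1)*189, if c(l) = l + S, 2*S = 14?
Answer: 1512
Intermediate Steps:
S = 7 (S = (½)*14 = 7)
c(l) = 7 + l (c(l) = l + 7 = 7 + l)
c(1)*189 = (7 + 1)*189 = 8*189 = 1512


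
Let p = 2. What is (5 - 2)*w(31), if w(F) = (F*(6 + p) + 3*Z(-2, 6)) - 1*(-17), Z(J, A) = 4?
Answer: 831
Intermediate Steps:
w(F) = 29 + 8*F (w(F) = (F*(6 + 2) + 3*4) - 1*(-17) = (F*8 + 12) + 17 = (8*F + 12) + 17 = (12 + 8*F) + 17 = 29 + 8*F)
(5 - 2)*w(31) = (5 - 2)*(29 + 8*31) = 3*(29 + 248) = 3*277 = 831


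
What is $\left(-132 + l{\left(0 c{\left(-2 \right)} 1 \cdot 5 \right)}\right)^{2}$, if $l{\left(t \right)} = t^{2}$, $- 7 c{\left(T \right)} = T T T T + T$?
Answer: $17424$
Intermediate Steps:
$c{\left(T \right)} = - \frac{T}{7} - \frac{T^{4}}{7}$ ($c{\left(T \right)} = - \frac{T T T T + T}{7} = - \frac{T^{2} T T + T}{7} = - \frac{T^{3} T + T}{7} = - \frac{T^{4} + T}{7} = - \frac{T + T^{4}}{7} = - \frac{T}{7} - \frac{T^{4}}{7}$)
$\left(-132 + l{\left(0 c{\left(-2 \right)} 1 \cdot 5 \right)}\right)^{2} = \left(-132 + \left(0 \left(\left(- \frac{1}{7}\right) \left(-2\right) \left(1 + \left(-2\right)^{3}\right)\right) 1 \cdot 5\right)^{2}\right)^{2} = \left(-132 + \left(0 \left(\left(- \frac{1}{7}\right) \left(-2\right) \left(1 - 8\right)\right) 5\right)^{2}\right)^{2} = \left(-132 + \left(0 \left(\left(- \frac{1}{7}\right) \left(-2\right) \left(-7\right)\right) 5\right)^{2}\right)^{2} = \left(-132 + \left(0 \left(-2\right) 5\right)^{2}\right)^{2} = \left(-132 + \left(0 \cdot 5\right)^{2}\right)^{2} = \left(-132 + 0^{2}\right)^{2} = \left(-132 + 0\right)^{2} = \left(-132\right)^{2} = 17424$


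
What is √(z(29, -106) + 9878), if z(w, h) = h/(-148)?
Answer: 855*√74/74 ≈ 99.392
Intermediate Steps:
z(w, h) = -h/148 (z(w, h) = h*(-1/148) = -h/148)
√(z(29, -106) + 9878) = √(-1/148*(-106) + 9878) = √(53/74 + 9878) = √(731025/74) = 855*√74/74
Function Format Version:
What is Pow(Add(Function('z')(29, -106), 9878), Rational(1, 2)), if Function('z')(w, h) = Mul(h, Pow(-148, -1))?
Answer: Mul(Rational(855, 74), Pow(74, Rational(1, 2))) ≈ 99.392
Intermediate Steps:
Function('z')(w, h) = Mul(Rational(-1, 148), h) (Function('z')(w, h) = Mul(h, Rational(-1, 148)) = Mul(Rational(-1, 148), h))
Pow(Add(Function('z')(29, -106), 9878), Rational(1, 2)) = Pow(Add(Mul(Rational(-1, 148), -106), 9878), Rational(1, 2)) = Pow(Add(Rational(53, 74), 9878), Rational(1, 2)) = Pow(Rational(731025, 74), Rational(1, 2)) = Mul(Rational(855, 74), Pow(74, Rational(1, 2)))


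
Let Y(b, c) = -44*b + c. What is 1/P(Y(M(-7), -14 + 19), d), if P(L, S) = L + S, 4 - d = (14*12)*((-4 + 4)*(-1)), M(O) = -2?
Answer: 1/97 ≈ 0.010309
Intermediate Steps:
Y(b, c) = c - 44*b
d = 4 (d = 4 - 14*12*(-4 + 4)*(-1) = 4 - 168*0*(-1) = 4 - 168*0 = 4 - 1*0 = 4 + 0 = 4)
1/P(Y(M(-7), -14 + 19), d) = 1/(((-14 + 19) - 44*(-2)) + 4) = 1/((5 + 88) + 4) = 1/(93 + 4) = 1/97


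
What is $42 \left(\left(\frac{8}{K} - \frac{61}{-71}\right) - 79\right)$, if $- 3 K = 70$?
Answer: $- \frac{1170192}{355} \approx -3296.3$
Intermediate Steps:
$K = - \frac{70}{3}$ ($K = \left(- \frac{1}{3}\right) 70 = - \frac{70}{3} \approx -23.333$)
$42 \left(\left(\frac{8}{K} - \frac{61}{-71}\right) - 79\right) = 42 \left(\left(\frac{8}{- \frac{70}{3}} - \frac{61}{-71}\right) - 79\right) = 42 \left(\left(8 \left(- \frac{3}{70}\right) - - \frac{61}{71}\right) - 79\right) = 42 \left(\left(- \frac{12}{35} + \frac{61}{71}\right) - 79\right) = 42 \left(\frac{1283}{2485} - 79\right) = 42 \left(- \frac{195032}{2485}\right) = - \frac{1170192}{355}$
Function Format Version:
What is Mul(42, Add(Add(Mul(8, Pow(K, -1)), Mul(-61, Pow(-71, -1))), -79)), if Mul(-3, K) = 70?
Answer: Rational(-1170192, 355) ≈ -3296.3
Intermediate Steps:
K = Rational(-70, 3) (K = Mul(Rational(-1, 3), 70) = Rational(-70, 3) ≈ -23.333)
Mul(42, Add(Add(Mul(8, Pow(K, -1)), Mul(-61, Pow(-71, -1))), -79)) = Mul(42, Add(Add(Mul(8, Pow(Rational(-70, 3), -1)), Mul(-61, Pow(-71, -1))), -79)) = Mul(42, Add(Add(Mul(8, Rational(-3, 70)), Mul(-61, Rational(-1, 71))), -79)) = Mul(42, Add(Add(Rational(-12, 35), Rational(61, 71)), -79)) = Mul(42, Add(Rational(1283, 2485), -79)) = Mul(42, Rational(-195032, 2485)) = Rational(-1170192, 355)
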